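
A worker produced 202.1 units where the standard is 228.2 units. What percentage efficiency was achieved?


Efficiency = (actual / standard) × 100
= (202.1 / 228.2) × 100
= 88.6%


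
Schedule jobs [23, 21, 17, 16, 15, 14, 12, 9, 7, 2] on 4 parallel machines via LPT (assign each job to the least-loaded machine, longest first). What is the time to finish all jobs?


Jobs (LPT sorted): [23, 21, 17, 16, 15, 14, 12, 9, 7, 2]
Machines: 4
  J=23 → Machine 1 (load: 0+23=23)
  J=21 → Machine 2 (load: 0+21=21)
  J=17 → Machine 3 (load: 0+17=17)
  J=16 → Machine 4 (load: 0+16=16)
  J=15 → Machine 4 (load: 16+15=31)
  J=14 → Machine 3 (load: 17+14=31)
  J=12 → Machine 2 (load: 21+12=33)
  J=9 → Machine 1 (load: 23+9=32)
  J=7 → Machine 3 (load: 31+7=38)
  J=2 → Machine 4 (load: 31+2=33)
Machine loads: [32, 33, 38, 33]
Makespan = max = 38 time units


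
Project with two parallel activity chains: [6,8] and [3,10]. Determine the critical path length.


Path A: 6 + 8 = 14
Path B: 3 + 10 = 13
Critical path = longest = max(14, 13)
= 14 (Path A)


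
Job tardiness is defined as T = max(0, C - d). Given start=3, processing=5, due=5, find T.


Completion = start + processing = 3 + 5 = 8
Tardiness = max(0, C - d) = max(0, 8 - 5)
= max(0, 3)
= 3


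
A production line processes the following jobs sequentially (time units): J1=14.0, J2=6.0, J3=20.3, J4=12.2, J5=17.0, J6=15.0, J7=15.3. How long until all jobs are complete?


Sequential makespan: sum all processing times
= 14.0 + 6.0 + 20.3 + 12.2 + 17.0 + 15.0 + 15.3
= 99.8 time units


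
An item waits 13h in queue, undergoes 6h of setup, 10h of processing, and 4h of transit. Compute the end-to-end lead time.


Lead time = queue + setup + processing + transit
= 13 + 6 + 10 + 4
= 33 hours


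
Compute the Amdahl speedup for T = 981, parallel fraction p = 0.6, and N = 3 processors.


Amdahl's law: T_p = T × ((1-p) + p/N)
= 981 × ((1-0.6) + 0.6/3)
= 981 × (0.40 + 0.2000)
= 981 × 0.6000
= 588.60
Speedup = 981/588.60
= 1.67×


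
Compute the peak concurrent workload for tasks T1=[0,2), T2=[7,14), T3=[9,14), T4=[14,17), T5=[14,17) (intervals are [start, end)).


Check each time point for overlaps:
  t=9: 2 tasks active (T2, T3)
Max concurrent = 2


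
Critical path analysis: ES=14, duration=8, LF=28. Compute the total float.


EF = ES + duration = 14 + 8 = 22
LS = LF - duration = 28 - 8 = 20
Total Float = LF - EF = 28 - 22
(or LS - ES = 20 - 14)
= 6


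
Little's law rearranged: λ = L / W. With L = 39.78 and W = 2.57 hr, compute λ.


Little's law: L = λW → λ = L / W
= 39.78 / 2.57
= 15.48 per hour


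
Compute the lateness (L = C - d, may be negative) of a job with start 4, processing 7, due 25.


Completion = 4 + 7 = 11
Lateness = C - d = 11 - 25
= -14


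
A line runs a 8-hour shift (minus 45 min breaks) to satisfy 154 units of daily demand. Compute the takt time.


Available = 8×60 - 45 = 435 min
Takt time = 435 / 154
= 2.82 min/unit


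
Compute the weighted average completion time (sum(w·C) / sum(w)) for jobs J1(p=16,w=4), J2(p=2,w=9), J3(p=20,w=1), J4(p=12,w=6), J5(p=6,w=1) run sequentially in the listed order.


Completion times:
  J1: C=16, w×C=4×16=64
  J2: C=18, w×C=9×18=162
  J3: C=38, w×C=1×38=38
  J4: C=50, w×C=6×50=300
  J5: C=56, w×C=1×56=56
Sum w×C = 620
Sum w = 21
Weighted avg = 620/21
= 29.52


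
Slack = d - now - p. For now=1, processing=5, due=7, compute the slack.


Slack = due - current_time - processing
= 7 - 1 - 5
= 1


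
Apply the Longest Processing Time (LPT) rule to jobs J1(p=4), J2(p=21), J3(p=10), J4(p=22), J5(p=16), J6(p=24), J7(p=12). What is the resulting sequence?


LPT: sort by longest processing time first
  J6: p=24
  J4: p=22
  J2: p=21
  J5: p=16
  J7: p=12
  J3: p=10
  J1: p=4
Order: J6 → J4 → J2 → J5 → J7 → J3 → J1


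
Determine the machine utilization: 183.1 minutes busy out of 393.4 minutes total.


Utilization = busy / total × 100
= 183.1 / 393.4 × 100
= 46.5%


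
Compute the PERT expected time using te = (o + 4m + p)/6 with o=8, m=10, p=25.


te = (o + 4m + p) / 6
= (8 + 4×10 + 25) / 6
= (8 + 40 + 25) / 6
= 73 / 6
= 12.17


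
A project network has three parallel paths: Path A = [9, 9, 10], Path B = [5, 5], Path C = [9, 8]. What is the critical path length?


Path A: 9 + 9 + 10 = 28
Path B: 5 + 5 = 10
Path C: 9 + 8 = 17
Critical path = longest = max(28, 10, 17)
= 28 (Path A)


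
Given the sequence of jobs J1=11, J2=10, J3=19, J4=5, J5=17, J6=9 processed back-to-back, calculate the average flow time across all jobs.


Completion times:
  J1: completes at 11
  J2: completes at 21
  J3: completes at 40
  J4: completes at 45
  J5: completes at 62
  J6: completes at 71
Sum = 250
Average = 250/6
= 41.67


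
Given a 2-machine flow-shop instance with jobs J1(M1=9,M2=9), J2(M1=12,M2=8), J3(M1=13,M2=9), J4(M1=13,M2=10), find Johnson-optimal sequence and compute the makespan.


Johnson's rule:
Group 1 (M1≤M2, sort by M1): ['J1']
Group 2 (M1>M2, sort desc M2): ['J4', 'J3', 'J2']
Sequence: J1 → J4 → J3 → J2
Makespan calculation:
  J1: M1 done=9, M2 done=18
  J4: M1 done=22, M2 done=32
  J3: M1 done=35, M2 done=44
  J2: M1 done=47, M2 done=55
= Sequence: J1 → J4 → J3 → J2, Makespan: 55


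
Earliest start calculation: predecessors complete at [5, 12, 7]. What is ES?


ES = max of all predecessor completion times
Predecessors: [5, 12, 7]
ES = max(5, 12, 7)
= 12


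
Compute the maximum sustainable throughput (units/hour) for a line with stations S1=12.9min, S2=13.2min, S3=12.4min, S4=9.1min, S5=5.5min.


Bottleneck = longest station time
Station times: [12.9, 13.2, 12.4, 9.1, 5.5]
Max = 13.2 min
Rate = 60 / 13.2
= 4.55 units/hour (bottleneck: 13.2min)


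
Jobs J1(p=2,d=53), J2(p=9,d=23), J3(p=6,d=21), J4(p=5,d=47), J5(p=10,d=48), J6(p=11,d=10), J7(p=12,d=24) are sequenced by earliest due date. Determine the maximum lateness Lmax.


EDD order: J6 → J3 → J2 → J7 → J4 → J5 → J1
Completion and lateness:
  J6: C=11, d=10, L=11-10=1
  J3: C=17, d=21, L=17-21=-4
  J2: C=26, d=23, L=26-23=3
  J7: C=38, d=24, L=38-24=14
  J4: C=43, d=47, L=43-47=-4
  J5: C=53, d=48, L=53-48=5
  J1: C=55, d=53, L=55-53=2
Lmax = max(1, -4, 3, 14, -4, 5, 2)
= 14


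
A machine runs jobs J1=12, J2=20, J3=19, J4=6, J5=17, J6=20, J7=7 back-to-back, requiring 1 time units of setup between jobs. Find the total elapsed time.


Makespan = Σ processing + (n-1) × setup
= (12 + 20 + 19 + 6 + 17 + 20 + 7) + (7-1)×1
= 101 + 6
= 107 time units


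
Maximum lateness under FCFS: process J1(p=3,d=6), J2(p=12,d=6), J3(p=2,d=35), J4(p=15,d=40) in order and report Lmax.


Lateness per job (L = C - d):
  J1: C=3, d=6, L=-3
  J2: C=15, d=6, L=9
  J3: C=17, d=35, L=-18
  J4: C=32, d=40, L=-8
Lmax = max(-3, 9, -18, -8)
= 9


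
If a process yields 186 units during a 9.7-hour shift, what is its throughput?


Throughput = units / time
= 186 / 9.7
= 19.2 units/hour


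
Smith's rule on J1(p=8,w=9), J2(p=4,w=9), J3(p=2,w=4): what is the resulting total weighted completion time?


WSPT order (by p/w): J2 → J3 → J1
  J2: C=4, w·C=9×4=36
  J3: C=6, w·C=4×6=24
  J1: C=14, w·C=9×14=126
Σ w·C = 186
= 186


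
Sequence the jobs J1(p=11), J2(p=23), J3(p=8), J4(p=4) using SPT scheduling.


SPT: sort by shortest processing time
  J4: p=4
  J3: p=8
  J1: p=11
  J2: p=23
Order: J4 → J3 → J1 → J2


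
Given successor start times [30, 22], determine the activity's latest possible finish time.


LF = min of all successor start times
Successors start at: [30, 22]
LF = min(30, 22)
= 22


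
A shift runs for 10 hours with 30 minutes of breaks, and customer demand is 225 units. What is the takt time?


Available = 10×60 - 30 = 570 min
Takt time = 570 / 225
= 2.53 min/unit


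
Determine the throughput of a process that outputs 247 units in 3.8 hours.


Throughput = units / time
= 247 / 3.8
= 65.0 units/hour


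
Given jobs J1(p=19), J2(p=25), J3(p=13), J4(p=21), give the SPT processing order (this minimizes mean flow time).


SPT: sort by shortest processing time
  J3: p=13
  J1: p=19
  J4: p=21
  J2: p=25
Order: J3 → J1 → J4 → J2


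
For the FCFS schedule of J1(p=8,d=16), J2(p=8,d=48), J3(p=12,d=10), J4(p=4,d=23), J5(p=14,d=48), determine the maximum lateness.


Lateness per job (L = C - d):
  J1: C=8, d=16, L=-8
  J2: C=16, d=48, L=-32
  J3: C=28, d=10, L=18
  J4: C=32, d=23, L=9
  J5: C=46, d=48, L=-2
Lmax = max(-8, -32, 18, 9, -2)
= 18


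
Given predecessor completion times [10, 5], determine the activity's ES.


ES = max of all predecessor completion times
Predecessors: [10, 5]
ES = max(10, 5)
= 10


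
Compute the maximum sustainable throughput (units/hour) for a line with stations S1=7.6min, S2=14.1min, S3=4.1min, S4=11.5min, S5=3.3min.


Bottleneck = longest station time
Station times: [7.6, 14.1, 4.1, 11.5, 3.3]
Max = 14.1 min
Rate = 60 / 14.1
= 4.26 units/hour (bottleneck: 14.1min)


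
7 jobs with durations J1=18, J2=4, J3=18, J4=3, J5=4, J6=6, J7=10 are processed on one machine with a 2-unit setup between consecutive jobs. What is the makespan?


Makespan = Σ processing + (n-1) × setup
= (18 + 4 + 18 + 3 + 4 + 6 + 10) + (7-1)×2
= 63 + 12
= 75 time units


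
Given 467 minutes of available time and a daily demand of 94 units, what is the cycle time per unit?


Cycle time = available time / demand
= 467 / 94
= 4.97 min/unit


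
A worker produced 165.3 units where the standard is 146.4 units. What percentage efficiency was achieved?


Efficiency = (actual / standard) × 100
= (165.3 / 146.4) × 100
= 112.9%


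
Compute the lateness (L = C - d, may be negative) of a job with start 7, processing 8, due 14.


Completion = 7 + 8 = 15
Lateness = C - d = 15 - 14
= 1


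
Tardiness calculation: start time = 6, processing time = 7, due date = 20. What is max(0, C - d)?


Completion = start + processing = 6 + 7 = 13
Tardiness = max(0, C - d) = max(0, 13 - 20)
= max(0, -7)
= 0


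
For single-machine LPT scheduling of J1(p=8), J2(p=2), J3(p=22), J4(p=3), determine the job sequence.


LPT: sort by longest processing time first
  J3: p=22
  J1: p=8
  J4: p=3
  J2: p=2
Order: J3 → J1 → J4 → J2


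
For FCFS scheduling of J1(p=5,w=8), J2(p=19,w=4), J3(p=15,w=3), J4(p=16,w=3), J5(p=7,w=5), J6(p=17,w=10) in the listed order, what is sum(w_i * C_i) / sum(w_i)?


Completion times:
  J1: C=5, w×C=8×5=40
  J2: C=24, w×C=4×24=96
  J3: C=39, w×C=3×39=117
  J4: C=55, w×C=3×55=165
  J5: C=62, w×C=5×62=310
  J6: C=79, w×C=10×79=790
Sum w×C = 1518
Sum w = 33
Weighted avg = 1518/33
= 46.00


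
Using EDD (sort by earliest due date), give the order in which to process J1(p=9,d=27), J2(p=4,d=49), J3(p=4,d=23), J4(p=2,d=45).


EDD: sort by earliest due date
  J3: d=23, p=4
  J1: d=27, p=9
  J4: d=45, p=2
  J2: d=49, p=4
Order: J3 → J1 → J4 → J2


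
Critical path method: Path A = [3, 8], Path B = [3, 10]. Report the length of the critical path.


Path A: 3 + 8 = 11
Path B: 3 + 10 = 13
Critical path = longest = max(11, 13)
= 13 (Path B)


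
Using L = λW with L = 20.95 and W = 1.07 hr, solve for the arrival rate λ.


Little's law: L = λW → λ = L / W
= 20.95 / 1.07
= 19.58 per hour


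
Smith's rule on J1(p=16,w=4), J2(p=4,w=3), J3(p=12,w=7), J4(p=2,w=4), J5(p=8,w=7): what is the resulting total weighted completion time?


WSPT order (by p/w): J4 → J5 → J2 → J3 → J1
  J4: C=2, w·C=4×2=8
  J5: C=10, w·C=7×10=70
  J2: C=14, w·C=3×14=42
  J3: C=26, w·C=7×26=182
  J1: C=42, w·C=4×42=168
Σ w·C = 470
= 470


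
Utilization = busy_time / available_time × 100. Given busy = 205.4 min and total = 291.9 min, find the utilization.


Utilization = busy / total × 100
= 205.4 / 291.9 × 100
= 70.4%


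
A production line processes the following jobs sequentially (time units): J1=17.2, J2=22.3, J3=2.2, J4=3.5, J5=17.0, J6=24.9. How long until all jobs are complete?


Sequential makespan: sum all processing times
= 17.2 + 22.3 + 2.2 + 3.5 + 17.0 + 24.9
= 87.1 time units


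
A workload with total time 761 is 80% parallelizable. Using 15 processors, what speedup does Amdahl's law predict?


Amdahl's law: T_p = T × ((1-p) + p/N)
= 761 × ((1-0.8) + 0.8/15)
= 761 × (0.20 + 0.0533)
= 761 × 0.2533
= 192.79
Speedup = 761/192.79
= 3.95×


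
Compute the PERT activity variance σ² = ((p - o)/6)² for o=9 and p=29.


σ² = ((p - o) / 6)² = (p - o)² / 36
= (29 - 9)² / 36
= 20² / 36
= 400 / 36
= 11.1111


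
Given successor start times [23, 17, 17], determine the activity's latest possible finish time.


LF = min of all successor start times
Successors start at: [23, 17, 17]
LF = min(23, 17, 17)
= 17


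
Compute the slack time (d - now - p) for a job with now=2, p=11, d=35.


Slack = due - current_time - processing
= 35 - 2 - 11
= 22


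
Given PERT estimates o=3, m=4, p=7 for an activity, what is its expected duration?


te = (o + 4m + p) / 6
= (3 + 4×4 + 7) / 6
= (3 + 16 + 7) / 6
= 26 / 6
= 4.33


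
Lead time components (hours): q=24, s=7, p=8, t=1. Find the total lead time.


Lead time = queue + setup + processing + transit
= 24 + 7 + 8 + 1
= 40 hours


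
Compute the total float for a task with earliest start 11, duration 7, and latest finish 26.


EF = ES + duration = 11 + 7 = 18
LS = LF - duration = 26 - 7 = 19
Total Float = LF - EF = 26 - 18
(or LS - ES = 19 - 11)
= 8


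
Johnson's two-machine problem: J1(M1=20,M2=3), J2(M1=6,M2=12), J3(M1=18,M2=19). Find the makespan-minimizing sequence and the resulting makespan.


Johnson's rule:
Group 1 (M1≤M2, sort by M1): ['J2', 'J3']
Group 2 (M1>M2, sort desc M2): ['J1']
Sequence: J2 → J3 → J1
Makespan calculation:
  J2: M1 done=6, M2 done=18
  J3: M1 done=24, M2 done=43
  J1: M1 done=44, M2 done=47
= Sequence: J2 → J3 → J1, Makespan: 47


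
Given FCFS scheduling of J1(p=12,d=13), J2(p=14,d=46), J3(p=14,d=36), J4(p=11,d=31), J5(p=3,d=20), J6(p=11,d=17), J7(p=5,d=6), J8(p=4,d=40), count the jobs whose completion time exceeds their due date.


Completion vs due date:
  J1: C=12, d=13 → on time
  J2: C=26, d=46 → on time
  J3: C=40, d=36 → TARDY
  J4: C=51, d=31 → TARDY
  J5: C=54, d=20 → TARDY
  J6: C=65, d=17 → TARDY
  J7: C=70, d=6 → TARDY
  J8: C=74, d=40 → TARDY
Tardy jobs: J3, J4, J5, J6, J7, J8
Count = 6


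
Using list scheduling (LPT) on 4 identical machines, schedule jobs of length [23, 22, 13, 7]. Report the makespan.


Jobs (LPT sorted): [23, 22, 13, 7]
Machines: 4
  J=23 → Machine 1 (load: 0+23=23)
  J=22 → Machine 2 (load: 0+22=22)
  J=13 → Machine 3 (load: 0+13=13)
  J=7 → Machine 4 (load: 0+7=7)
Machine loads: [23, 22, 13, 7]
Makespan = max = 23 time units


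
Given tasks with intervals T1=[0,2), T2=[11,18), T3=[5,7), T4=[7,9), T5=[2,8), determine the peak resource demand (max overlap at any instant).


Check each time point for overlaps:
  t=5: 2 tasks active (T3, T5)
Max concurrent = 2


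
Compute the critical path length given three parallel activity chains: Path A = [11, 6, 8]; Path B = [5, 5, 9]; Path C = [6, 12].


Path A: 11 + 6 + 8 = 25
Path B: 5 + 5 + 9 = 19
Path C: 6 + 12 = 18
Critical path = longest = max(25, 19, 18)
= 25 (Path A)


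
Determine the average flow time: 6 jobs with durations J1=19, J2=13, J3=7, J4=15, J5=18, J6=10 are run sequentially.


Completion times:
  J1: completes at 19
  J2: completes at 32
  J3: completes at 39
  J4: completes at 54
  J5: completes at 72
  J6: completes at 82
Sum = 298
Average = 298/6
= 49.67


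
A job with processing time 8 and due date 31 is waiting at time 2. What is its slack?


Slack = due - current_time - processing
= 31 - 2 - 8
= 21


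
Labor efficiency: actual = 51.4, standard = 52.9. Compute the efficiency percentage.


Efficiency = (actual / standard) × 100
= (51.4 / 52.9) × 100
= 97.2%


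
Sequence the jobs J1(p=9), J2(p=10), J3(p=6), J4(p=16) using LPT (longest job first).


LPT: sort by longest processing time first
  J4: p=16
  J2: p=10
  J1: p=9
  J3: p=6
Order: J4 → J2 → J1 → J3


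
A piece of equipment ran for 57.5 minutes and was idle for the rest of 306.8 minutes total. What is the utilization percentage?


Utilization = busy / total × 100
= 57.5 / 306.8 × 100
= 18.7%


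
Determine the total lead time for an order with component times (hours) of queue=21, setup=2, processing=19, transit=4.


Lead time = queue + setup + processing + transit
= 21 + 2 + 19 + 4
= 46 hours


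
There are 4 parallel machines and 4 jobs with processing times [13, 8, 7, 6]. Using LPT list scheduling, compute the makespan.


Jobs (LPT sorted): [13, 8, 7, 6]
Machines: 4
  J=13 → Machine 1 (load: 0+13=13)
  J=8 → Machine 2 (load: 0+8=8)
  J=7 → Machine 3 (load: 0+7=7)
  J=6 → Machine 4 (load: 0+6=6)
Machine loads: [13, 8, 7, 6]
Makespan = max = 13 time units


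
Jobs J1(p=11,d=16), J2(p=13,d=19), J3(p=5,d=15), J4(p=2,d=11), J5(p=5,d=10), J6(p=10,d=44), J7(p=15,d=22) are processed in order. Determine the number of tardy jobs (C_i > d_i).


Completion vs due date:
  J1: C=11, d=16 → on time
  J2: C=24, d=19 → TARDY
  J3: C=29, d=15 → TARDY
  J4: C=31, d=11 → TARDY
  J5: C=36, d=10 → TARDY
  J6: C=46, d=44 → TARDY
  J7: C=61, d=22 → TARDY
Tardy jobs: J2, J3, J4, J5, J6, J7
Count = 6


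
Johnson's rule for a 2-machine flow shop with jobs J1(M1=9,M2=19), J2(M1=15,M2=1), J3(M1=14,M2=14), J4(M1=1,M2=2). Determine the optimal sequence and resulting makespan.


Johnson's rule:
Group 1 (M1≤M2, sort by M1): ['J4', 'J1', 'J3']
Group 2 (M1>M2, sort desc M2): ['J2']
Sequence: J4 → J1 → J3 → J2
Makespan calculation:
  J4: M1 done=1, M2 done=3
  J1: M1 done=10, M2 done=29
  J3: M1 done=24, M2 done=43
  J2: M1 done=39, M2 done=44
= Sequence: J4 → J1 → J3 → J2, Makespan: 44


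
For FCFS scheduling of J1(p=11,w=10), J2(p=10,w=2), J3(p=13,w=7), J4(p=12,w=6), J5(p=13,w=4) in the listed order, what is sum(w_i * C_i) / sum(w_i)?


Completion times:
  J1: C=11, w×C=10×11=110
  J2: C=21, w×C=2×21=42
  J3: C=34, w×C=7×34=238
  J4: C=46, w×C=6×46=276
  J5: C=59, w×C=4×59=236
Sum w×C = 902
Sum w = 29
Weighted avg = 902/29
= 31.10


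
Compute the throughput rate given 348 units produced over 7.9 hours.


Throughput = units / time
= 348 / 7.9
= 44.1 units/hour


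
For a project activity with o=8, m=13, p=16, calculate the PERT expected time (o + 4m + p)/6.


te = (o + 4m + p) / 6
= (8 + 4×13 + 16) / 6
= (8 + 52 + 16) / 6
= 76 / 6
= 12.67


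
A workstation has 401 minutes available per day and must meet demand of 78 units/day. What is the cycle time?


Cycle time = available time / demand
= 401 / 78
= 5.14 min/unit


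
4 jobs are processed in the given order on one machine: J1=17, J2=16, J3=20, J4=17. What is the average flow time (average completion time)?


Completion times:
  J1: completes at 17
  J2: completes at 33
  J3: completes at 53
  J4: completes at 70
Sum = 173
Average = 173/4
= 43.25


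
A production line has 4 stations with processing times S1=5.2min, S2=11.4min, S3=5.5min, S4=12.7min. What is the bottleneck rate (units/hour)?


Bottleneck = longest station time
Station times: [5.2, 11.4, 5.5, 12.7]
Max = 12.7 min
Rate = 60 / 12.7
= 4.72 units/hour (bottleneck: 12.7min)


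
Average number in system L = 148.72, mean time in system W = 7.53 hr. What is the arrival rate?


Little's law: L = λW → λ = L / W
= 148.72 / 7.53
= 19.75 per hour


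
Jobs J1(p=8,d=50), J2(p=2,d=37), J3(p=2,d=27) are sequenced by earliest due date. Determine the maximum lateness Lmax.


EDD order: J3 → J2 → J1
Completion and lateness:
  J3: C=2, d=27, L=2-27=-25
  J2: C=4, d=37, L=4-37=-33
  J1: C=12, d=50, L=12-50=-38
Lmax = max(-25, -33, -38)
= -25


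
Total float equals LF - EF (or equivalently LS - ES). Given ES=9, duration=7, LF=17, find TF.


EF = ES + duration = 9 + 7 = 16
LS = LF - duration = 17 - 7 = 10
Total Float = LF - EF = 17 - 16
(or LS - ES = 10 - 9)
= 1


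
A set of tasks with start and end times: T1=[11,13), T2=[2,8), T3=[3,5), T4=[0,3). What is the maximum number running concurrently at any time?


Check each time point for overlaps:
  t=2: 2 tasks active (T2, T4)
Max concurrent = 2


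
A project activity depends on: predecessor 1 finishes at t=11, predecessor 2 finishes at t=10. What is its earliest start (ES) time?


ES = max of all predecessor completion times
Predecessors: [11, 10]
ES = max(11, 10)
= 11


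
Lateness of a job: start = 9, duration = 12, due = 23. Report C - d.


Completion = 9 + 12 = 21
Lateness = C - d = 21 - 23
= -2


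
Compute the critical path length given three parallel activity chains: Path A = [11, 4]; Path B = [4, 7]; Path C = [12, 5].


Path A: 11 + 4 = 15
Path B: 4 + 7 = 11
Path C: 12 + 5 = 17
Critical path = longest = max(15, 11, 17)
= 17 (Path C)


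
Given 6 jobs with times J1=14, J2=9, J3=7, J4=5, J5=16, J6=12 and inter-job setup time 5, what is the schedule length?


Makespan = Σ processing + (n-1) × setup
= (14 + 9 + 7 + 5 + 16 + 12) + (6-1)×5
= 63 + 25
= 88 time units


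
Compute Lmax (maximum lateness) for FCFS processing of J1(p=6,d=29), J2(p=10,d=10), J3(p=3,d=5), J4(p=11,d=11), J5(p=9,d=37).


Lateness per job (L = C - d):
  J1: C=6, d=29, L=-23
  J2: C=16, d=10, L=6
  J3: C=19, d=5, L=14
  J4: C=30, d=11, L=19
  J5: C=39, d=37, L=2
Lmax = max(-23, 6, 14, 19, 2)
= 19


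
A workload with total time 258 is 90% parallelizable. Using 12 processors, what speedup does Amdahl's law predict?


Amdahl's law: T_p = T × ((1-p) + p/N)
= 258 × ((1-0.9) + 0.9/12)
= 258 × (0.10 + 0.0750)
= 258 × 0.1750
= 45.15
Speedup = 258/45.15
= 5.71×


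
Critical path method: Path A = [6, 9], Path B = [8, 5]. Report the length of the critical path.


Path A: 6 + 9 = 15
Path B: 8 + 5 = 13
Critical path = longest = max(15, 13)
= 15 (Path A)


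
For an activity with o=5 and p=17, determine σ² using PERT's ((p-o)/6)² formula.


σ² = ((p - o) / 6)² = (p - o)² / 36
= (17 - 5)² / 36
= 12² / 36
= 144 / 36
= 4.0000


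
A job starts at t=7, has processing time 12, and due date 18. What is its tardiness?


Completion = start + processing = 7 + 12 = 19
Tardiness = max(0, C - d) = max(0, 19 - 18)
= max(0, 1)
= 1


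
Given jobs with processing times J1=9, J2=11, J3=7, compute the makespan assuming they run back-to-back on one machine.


Sequential makespan: sum all processing times
= 9 + 11 + 7
= 27 time units


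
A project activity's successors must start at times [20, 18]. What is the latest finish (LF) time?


LF = min of all successor start times
Successors start at: [20, 18]
LF = min(20, 18)
= 18


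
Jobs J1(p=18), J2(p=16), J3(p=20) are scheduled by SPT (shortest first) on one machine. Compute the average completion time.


SPT order: J2 → J1 → J3
Completion times:
  J2: C=16
  J1: C=34
  J3: C=54
Sum = 104, n = 3
Mean flow = 104/3
= 34.67


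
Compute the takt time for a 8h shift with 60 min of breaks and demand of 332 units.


Available = 8×60 - 60 = 420 min
Takt time = 420 / 332
= 1.27 min/unit


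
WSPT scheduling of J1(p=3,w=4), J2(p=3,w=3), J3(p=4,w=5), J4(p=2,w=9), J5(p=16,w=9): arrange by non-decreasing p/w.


WSPT (Smith's rule): sort by p/w ascending
  J4: p/w = 2/9 = 0.222
  J1: p/w = 3/4 = 0.750
  J3: p/w = 4/5 = 0.800
  J2: p/w = 3/3 = 1.000
  J5: p/w = 16/9 = 1.778
Order: J4 → J1 → J3 → J2 → J5


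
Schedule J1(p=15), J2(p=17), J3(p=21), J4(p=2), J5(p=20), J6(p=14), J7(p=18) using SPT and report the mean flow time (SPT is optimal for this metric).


SPT order: J4 → J6 → J1 → J2 → J7 → J5 → J3
Completion times:
  J4: C=2
  J6: C=16
  J1: C=31
  J2: C=48
  J7: C=66
  J5: C=86
  J3: C=107
Sum = 356, n = 7
Mean flow = 356/7
= 50.86


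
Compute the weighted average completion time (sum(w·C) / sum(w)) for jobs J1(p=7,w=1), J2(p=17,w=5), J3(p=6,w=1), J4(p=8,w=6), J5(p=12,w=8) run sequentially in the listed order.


Completion times:
  J1: C=7, w×C=1×7=7
  J2: C=24, w×C=5×24=120
  J3: C=30, w×C=1×30=30
  J4: C=38, w×C=6×38=228
  J5: C=50, w×C=8×50=400
Sum w×C = 785
Sum w = 21
Weighted avg = 785/21
= 37.38


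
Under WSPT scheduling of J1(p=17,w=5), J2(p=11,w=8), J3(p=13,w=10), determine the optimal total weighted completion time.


WSPT order (by p/w): J3 → J2 → J1
  J3: C=13, w·C=10×13=130
  J2: C=24, w·C=8×24=192
  J1: C=41, w·C=5×41=205
Σ w·C = 527
= 527


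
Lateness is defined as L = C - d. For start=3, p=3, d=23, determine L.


Completion = 3 + 3 = 6
Lateness = C - d = 6 - 23
= -17


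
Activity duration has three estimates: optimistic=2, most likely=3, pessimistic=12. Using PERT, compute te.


te = (o + 4m + p) / 6
= (2 + 4×3 + 12) / 6
= (2 + 12 + 12) / 6
= 26 / 6
= 4.33


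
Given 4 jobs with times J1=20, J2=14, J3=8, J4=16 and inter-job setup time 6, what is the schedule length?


Makespan = Σ processing + (n-1) × setup
= (20 + 14 + 8 + 16) + (4-1)×6
= 58 + 18
= 76 time units


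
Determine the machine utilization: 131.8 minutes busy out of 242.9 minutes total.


Utilization = busy / total × 100
= 131.8 / 242.9 × 100
= 54.3%


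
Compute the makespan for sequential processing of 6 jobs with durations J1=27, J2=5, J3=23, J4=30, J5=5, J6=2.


Sequential makespan: sum all processing times
= 27 + 5 + 23 + 30 + 5 + 2
= 92 time units


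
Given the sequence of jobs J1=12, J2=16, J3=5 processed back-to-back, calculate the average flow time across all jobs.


Completion times:
  J1: completes at 12
  J2: completes at 28
  J3: completes at 33
Sum = 73
Average = 73/3
= 24.33


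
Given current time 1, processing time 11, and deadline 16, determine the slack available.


Slack = due - current_time - processing
= 16 - 1 - 11
= 4


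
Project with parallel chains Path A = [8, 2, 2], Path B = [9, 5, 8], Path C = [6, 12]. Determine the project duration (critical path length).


Path A: 8 + 2 + 2 = 12
Path B: 9 + 5 + 8 = 22
Path C: 6 + 12 = 18
Critical path = longest = max(12, 22, 18)
= 22 (Path B)


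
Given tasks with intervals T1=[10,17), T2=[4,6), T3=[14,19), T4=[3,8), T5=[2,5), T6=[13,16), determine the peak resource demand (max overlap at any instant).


Check each time point for overlaps:
  t=4: 3 tasks active (T2, T4, T5)
Max concurrent = 3


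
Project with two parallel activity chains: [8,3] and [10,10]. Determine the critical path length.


Path A: 8 + 3 = 11
Path B: 10 + 10 = 20
Critical path = longest = max(11, 20)
= 20 (Path B)


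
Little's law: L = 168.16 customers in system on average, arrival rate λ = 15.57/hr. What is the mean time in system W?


Little's law: L = λW → W = L / λ
= 168.16 / 15.57
= 10.80 hours


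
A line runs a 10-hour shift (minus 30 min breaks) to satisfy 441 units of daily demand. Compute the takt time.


Available = 10×60 - 30 = 570 min
Takt time = 570 / 441
= 1.29 min/unit


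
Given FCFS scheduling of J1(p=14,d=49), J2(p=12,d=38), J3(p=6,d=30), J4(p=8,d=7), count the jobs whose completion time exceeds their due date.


Completion vs due date:
  J1: C=14, d=49 → on time
  J2: C=26, d=38 → on time
  J3: C=32, d=30 → TARDY
  J4: C=40, d=7 → TARDY
Tardy jobs: J3, J4
Count = 2


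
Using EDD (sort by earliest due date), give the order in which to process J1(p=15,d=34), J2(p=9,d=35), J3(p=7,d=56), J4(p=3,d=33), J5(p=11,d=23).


EDD: sort by earliest due date
  J5: d=23, p=11
  J4: d=33, p=3
  J1: d=34, p=15
  J2: d=35, p=9
  J3: d=56, p=7
Order: J5 → J4 → J1 → J2 → J3


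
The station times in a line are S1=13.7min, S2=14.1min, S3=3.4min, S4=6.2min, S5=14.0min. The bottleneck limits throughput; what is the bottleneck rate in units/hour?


Bottleneck = longest station time
Station times: [13.7, 14.1, 3.4, 6.2, 14.0]
Max = 14.1 min
Rate = 60 / 14.1
= 4.26 units/hour (bottleneck: 14.1min)


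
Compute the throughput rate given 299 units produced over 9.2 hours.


Throughput = units / time
= 299 / 9.2
= 32.5 units/hour


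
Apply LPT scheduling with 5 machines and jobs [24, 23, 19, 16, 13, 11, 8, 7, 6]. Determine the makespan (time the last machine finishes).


Jobs (LPT sorted): [24, 23, 19, 16, 13, 11, 8, 7, 6]
Machines: 5
  J=24 → Machine 1 (load: 0+24=24)
  J=23 → Machine 2 (load: 0+23=23)
  J=19 → Machine 3 (load: 0+19=19)
  J=16 → Machine 4 (load: 0+16=16)
  J=13 → Machine 5 (load: 0+13=13)
  J=11 → Machine 5 (load: 13+11=24)
  J=8 → Machine 4 (load: 16+8=24)
  J=7 → Machine 3 (load: 19+7=26)
  J=6 → Machine 2 (load: 23+6=29)
Machine loads: [24, 29, 26, 24, 24]
Makespan = max = 29 time units


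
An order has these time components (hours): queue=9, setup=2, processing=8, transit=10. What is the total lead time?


Lead time = queue + setup + processing + transit
= 9 + 2 + 8 + 10
= 29 hours


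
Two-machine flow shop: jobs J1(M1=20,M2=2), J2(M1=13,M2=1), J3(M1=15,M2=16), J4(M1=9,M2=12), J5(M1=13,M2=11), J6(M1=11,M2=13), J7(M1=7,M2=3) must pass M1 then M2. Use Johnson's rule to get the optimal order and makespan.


Johnson's rule:
Group 1 (M1≤M2, sort by M1): ['J4', 'J6', 'J3']
Group 2 (M1>M2, sort desc M2): ['J5', 'J7', 'J1', 'J2']
Sequence: J4 → J6 → J3 → J5 → J7 → J1 → J2
Makespan calculation:
  J4: M1 done=9, M2 done=21
  J6: M1 done=20, M2 done=34
  J3: M1 done=35, M2 done=51
  J5: M1 done=48, M2 done=62
  J7: M1 done=55, M2 done=65
  J1: M1 done=75, M2 done=77
  J2: M1 done=88, M2 done=89
= Sequence: J4 → J6 → J3 → J5 → J7 → J1 → J2, Makespan: 89


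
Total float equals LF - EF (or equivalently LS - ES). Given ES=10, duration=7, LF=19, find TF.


EF = ES + duration = 10 + 7 = 17
LS = LF - duration = 19 - 7 = 12
Total Float = LF - EF = 19 - 17
(or LS - ES = 12 - 10)
= 2


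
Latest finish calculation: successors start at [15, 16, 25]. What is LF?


LF = min of all successor start times
Successors start at: [15, 16, 25]
LF = min(15, 16, 25)
= 15


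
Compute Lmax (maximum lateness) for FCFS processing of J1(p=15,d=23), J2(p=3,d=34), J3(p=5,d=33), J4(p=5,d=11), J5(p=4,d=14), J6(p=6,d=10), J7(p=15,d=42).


Lateness per job (L = C - d):
  J1: C=15, d=23, L=-8
  J2: C=18, d=34, L=-16
  J3: C=23, d=33, L=-10
  J4: C=28, d=11, L=17
  J5: C=32, d=14, L=18
  J6: C=38, d=10, L=28
  J7: C=53, d=42, L=11
Lmax = max(-8, -16, -10, 17, 18, 28, 11)
= 28


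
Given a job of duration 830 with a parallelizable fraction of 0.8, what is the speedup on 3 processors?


Amdahl's law: T_p = T × ((1-p) + p/N)
= 830 × ((1-0.8) + 0.8/3)
= 830 × (0.20 + 0.2667)
= 830 × 0.4667
= 387.33
Speedup = 830/387.33
= 2.14×


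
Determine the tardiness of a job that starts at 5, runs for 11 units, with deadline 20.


Completion = start + processing = 5 + 11 = 16
Tardiness = max(0, C - d) = max(0, 16 - 20)
= max(0, -4)
= 0


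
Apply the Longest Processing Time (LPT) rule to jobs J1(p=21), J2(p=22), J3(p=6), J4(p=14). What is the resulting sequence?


LPT: sort by longest processing time first
  J2: p=22
  J1: p=21
  J4: p=14
  J3: p=6
Order: J2 → J1 → J4 → J3


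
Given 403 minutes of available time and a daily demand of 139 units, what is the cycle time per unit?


Cycle time = available time / demand
= 403 / 139
= 2.90 min/unit


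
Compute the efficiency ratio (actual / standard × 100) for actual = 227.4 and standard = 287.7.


Efficiency = (actual / standard) × 100
= (227.4 / 287.7) × 100
= 79.0%


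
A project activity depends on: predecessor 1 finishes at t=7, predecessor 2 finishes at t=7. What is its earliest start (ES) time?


ES = max of all predecessor completion times
Predecessors: [7, 7]
ES = max(7, 7)
= 7


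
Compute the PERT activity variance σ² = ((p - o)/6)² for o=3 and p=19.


σ² = ((p - o) / 6)² = (p - o)² / 36
= (19 - 3)² / 36
= 16² / 36
= 256 / 36
= 7.1111


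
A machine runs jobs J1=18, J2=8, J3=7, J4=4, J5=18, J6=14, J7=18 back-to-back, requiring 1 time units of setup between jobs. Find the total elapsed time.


Makespan = Σ processing + (n-1) × setup
= (18 + 8 + 7 + 4 + 18 + 14 + 18) + (7-1)×1
= 87 + 6
= 93 time units


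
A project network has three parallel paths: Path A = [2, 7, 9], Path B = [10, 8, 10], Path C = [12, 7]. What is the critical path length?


Path A: 2 + 7 + 9 = 18
Path B: 10 + 8 + 10 = 28
Path C: 12 + 7 = 19
Critical path = longest = max(18, 28, 19)
= 28 (Path B)


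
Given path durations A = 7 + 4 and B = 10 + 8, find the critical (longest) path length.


Path A: 7 + 4 = 11
Path B: 10 + 8 = 18
Critical path = longest = max(11, 18)
= 18 (Path B)


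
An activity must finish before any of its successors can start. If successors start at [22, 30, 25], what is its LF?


LF = min of all successor start times
Successors start at: [22, 30, 25]
LF = min(22, 30, 25)
= 22


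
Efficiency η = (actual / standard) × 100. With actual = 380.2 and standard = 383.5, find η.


Efficiency = (actual / standard) × 100
= (380.2 / 383.5) × 100
= 99.1%


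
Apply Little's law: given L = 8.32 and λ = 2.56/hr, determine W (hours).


Little's law: L = λW → W = L / λ
= 8.32 / 2.56
= 3.25 hours


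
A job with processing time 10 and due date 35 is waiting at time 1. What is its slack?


Slack = due - current_time - processing
= 35 - 1 - 10
= 24


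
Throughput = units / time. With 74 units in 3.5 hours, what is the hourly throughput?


Throughput = units / time
= 74 / 3.5
= 21.1 units/hour


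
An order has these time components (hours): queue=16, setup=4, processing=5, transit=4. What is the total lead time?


Lead time = queue + setup + processing + transit
= 16 + 4 + 5 + 4
= 29 hours


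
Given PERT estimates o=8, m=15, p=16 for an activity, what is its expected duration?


te = (o + 4m + p) / 6
= (8 + 4×15 + 16) / 6
= (8 + 60 + 16) / 6
= 84 / 6
= 14.00


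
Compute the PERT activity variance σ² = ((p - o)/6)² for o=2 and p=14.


σ² = ((p - o) / 6)² = (p - o)² / 36
= (14 - 2)² / 36
= 12² / 36
= 144 / 36
= 4.0000


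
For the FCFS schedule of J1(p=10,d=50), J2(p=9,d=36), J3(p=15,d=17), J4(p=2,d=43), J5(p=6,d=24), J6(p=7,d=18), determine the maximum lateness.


Lateness per job (L = C - d):
  J1: C=10, d=50, L=-40
  J2: C=19, d=36, L=-17
  J3: C=34, d=17, L=17
  J4: C=36, d=43, L=-7
  J5: C=42, d=24, L=18
  J6: C=49, d=18, L=31
Lmax = max(-40, -17, 17, -7, 18, 31)
= 31


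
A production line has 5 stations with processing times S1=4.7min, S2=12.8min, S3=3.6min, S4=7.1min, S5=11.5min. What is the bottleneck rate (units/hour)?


Bottleneck = longest station time
Station times: [4.7, 12.8, 3.6, 7.1, 11.5]
Max = 12.8 min
Rate = 60 / 12.8
= 4.69 units/hour (bottleneck: 12.8min)


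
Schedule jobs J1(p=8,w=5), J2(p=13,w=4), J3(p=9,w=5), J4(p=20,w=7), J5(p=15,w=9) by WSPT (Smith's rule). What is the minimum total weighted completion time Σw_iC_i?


WSPT order (by p/w): J1 → J5 → J3 → J4 → J2
  J1: C=8, w·C=5×8=40
  J5: C=23, w·C=9×23=207
  J3: C=32, w·C=5×32=160
  J4: C=52, w·C=7×52=364
  J2: C=65, w·C=4×65=260
Σ w·C = 1031
= 1031


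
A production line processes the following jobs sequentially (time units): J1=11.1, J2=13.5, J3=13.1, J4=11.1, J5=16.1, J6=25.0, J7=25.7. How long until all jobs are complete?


Sequential makespan: sum all processing times
= 11.1 + 13.5 + 13.1 + 11.1 + 16.1 + 25.0 + 25.7
= 115.6 time units


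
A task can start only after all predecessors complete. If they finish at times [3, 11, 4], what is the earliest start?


ES = max of all predecessor completion times
Predecessors: [3, 11, 4]
ES = max(3, 11, 4)
= 11


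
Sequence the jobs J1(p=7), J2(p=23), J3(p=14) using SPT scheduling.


SPT: sort by shortest processing time
  J1: p=7
  J3: p=14
  J2: p=23
Order: J1 → J3 → J2


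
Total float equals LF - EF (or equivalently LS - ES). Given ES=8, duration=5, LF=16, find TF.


EF = ES + duration = 8 + 5 = 13
LS = LF - duration = 16 - 5 = 11
Total Float = LF - EF = 16 - 13
(or LS - ES = 11 - 8)
= 3


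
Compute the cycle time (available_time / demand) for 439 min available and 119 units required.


Cycle time = available time / demand
= 439 / 119
= 3.69 min/unit


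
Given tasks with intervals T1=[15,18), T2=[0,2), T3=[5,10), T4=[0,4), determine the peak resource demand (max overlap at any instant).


Check each time point for overlaps:
  t=0: 2 tasks active (T2, T4)
Max concurrent = 2


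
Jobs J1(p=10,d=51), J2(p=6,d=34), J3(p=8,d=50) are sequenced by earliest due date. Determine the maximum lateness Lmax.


EDD order: J2 → J3 → J1
Completion and lateness:
  J2: C=6, d=34, L=6-34=-28
  J3: C=14, d=50, L=14-50=-36
  J1: C=24, d=51, L=24-51=-27
Lmax = max(-28, -36, -27)
= -27


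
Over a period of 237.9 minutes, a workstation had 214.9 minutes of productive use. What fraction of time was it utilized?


Utilization = busy / total × 100
= 214.9 / 237.9 × 100
= 90.3%


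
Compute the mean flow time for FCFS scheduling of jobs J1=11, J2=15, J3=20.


Completion times:
  J1: completes at 11
  J2: completes at 26
  J3: completes at 46
Sum = 83
Average = 83/3
= 27.67


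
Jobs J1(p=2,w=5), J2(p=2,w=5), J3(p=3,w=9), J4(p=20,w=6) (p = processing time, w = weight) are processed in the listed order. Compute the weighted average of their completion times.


Completion times:
  J1: C=2, w×C=5×2=10
  J2: C=4, w×C=5×4=20
  J3: C=7, w×C=9×7=63
  J4: C=27, w×C=6×27=162
Sum w×C = 255
Sum w = 25
Weighted avg = 255/25
= 10.20


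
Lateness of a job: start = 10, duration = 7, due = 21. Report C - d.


Completion = 10 + 7 = 17
Lateness = C - d = 17 - 21
= -4


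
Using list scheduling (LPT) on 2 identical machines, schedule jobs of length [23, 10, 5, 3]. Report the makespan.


Jobs (LPT sorted): [23, 10, 5, 3]
Machines: 2
  J=23 → Machine 1 (load: 0+23=23)
  J=10 → Machine 2 (load: 0+10=10)
  J=5 → Machine 2 (load: 10+5=15)
  J=3 → Machine 2 (load: 15+3=18)
Machine loads: [23, 18]
Makespan = max = 23 time units


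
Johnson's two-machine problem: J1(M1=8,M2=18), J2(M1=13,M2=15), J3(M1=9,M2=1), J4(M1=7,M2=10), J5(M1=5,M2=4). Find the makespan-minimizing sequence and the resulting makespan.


Johnson's rule:
Group 1 (M1≤M2, sort by M1): ['J4', 'J1', 'J2']
Group 2 (M1>M2, sort desc M2): ['J5', 'J3']
Sequence: J4 → J1 → J2 → J5 → J3
Makespan calculation:
  J4: M1 done=7, M2 done=17
  J1: M1 done=15, M2 done=35
  J2: M1 done=28, M2 done=50
  J5: M1 done=33, M2 done=54
  J3: M1 done=42, M2 done=55
= Sequence: J4 → J1 → J2 → J5 → J3, Makespan: 55


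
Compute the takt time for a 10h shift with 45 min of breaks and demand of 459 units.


Available = 10×60 - 45 = 555 min
Takt time = 555 / 459
= 1.21 min/unit


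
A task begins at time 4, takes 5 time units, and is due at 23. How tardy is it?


Completion = start + processing = 4 + 5 = 9
Tardiness = max(0, C - d) = max(0, 9 - 23)
= max(0, -14)
= 0


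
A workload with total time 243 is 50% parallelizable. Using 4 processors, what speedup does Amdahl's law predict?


Amdahl's law: T_p = T × ((1-p) + p/N)
= 243 × ((1-0.5) + 0.5/4)
= 243 × (0.50 + 0.1250)
= 243 × 0.6250
= 151.88
Speedup = 243/151.88
= 1.60×


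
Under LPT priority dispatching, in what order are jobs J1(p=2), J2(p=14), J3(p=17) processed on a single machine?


LPT: sort by longest processing time first
  J3: p=17
  J2: p=14
  J1: p=2
Order: J3 → J2 → J1


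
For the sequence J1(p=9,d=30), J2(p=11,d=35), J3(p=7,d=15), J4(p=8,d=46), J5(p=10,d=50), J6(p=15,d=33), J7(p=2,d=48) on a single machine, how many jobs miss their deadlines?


Completion vs due date:
  J1: C=9, d=30 → on time
  J2: C=20, d=35 → on time
  J3: C=27, d=15 → TARDY
  J4: C=35, d=46 → on time
  J5: C=45, d=50 → on time
  J6: C=60, d=33 → TARDY
  J7: C=62, d=48 → TARDY
Tardy jobs: J3, J6, J7
Count = 3
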